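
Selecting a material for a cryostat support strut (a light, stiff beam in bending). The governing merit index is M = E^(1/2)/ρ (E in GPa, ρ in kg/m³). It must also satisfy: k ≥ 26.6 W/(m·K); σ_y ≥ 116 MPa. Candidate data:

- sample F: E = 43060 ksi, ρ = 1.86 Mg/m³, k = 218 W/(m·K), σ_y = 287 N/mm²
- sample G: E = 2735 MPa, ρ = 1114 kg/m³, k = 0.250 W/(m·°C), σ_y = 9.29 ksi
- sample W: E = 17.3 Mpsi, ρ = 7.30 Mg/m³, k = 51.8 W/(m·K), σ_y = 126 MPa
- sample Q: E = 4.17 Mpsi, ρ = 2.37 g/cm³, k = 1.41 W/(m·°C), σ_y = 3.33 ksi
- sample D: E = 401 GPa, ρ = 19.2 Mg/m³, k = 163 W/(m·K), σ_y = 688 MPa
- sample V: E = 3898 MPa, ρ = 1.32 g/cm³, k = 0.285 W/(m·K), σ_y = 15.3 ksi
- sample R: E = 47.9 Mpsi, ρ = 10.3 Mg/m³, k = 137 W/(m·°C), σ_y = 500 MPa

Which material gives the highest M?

sample F

Screen on constraints: k ≥ 26.6 W/(m·K); σ_y ≥ 116 MPa. Survivors: sample F, sample W, sample D, sample R.
Putting every candidate on a common basis:
  sample F: E = 296.9 GPa, ρ = 1860 kg/m³
  sample W: E = 119.3 GPa, ρ = 7300 kg/m³
  sample D: E = 401.0 GPa, ρ = 19200 kg/m³
  sample R: E = 330.3 GPa, ρ = 10300 kg/m³
  sample F: M = 9.26×10⁻³
  sample R: M = 1.76×10⁻³
  sample W: M = 1.50×10⁻³
  sample D: M = 1.04×10⁻³
Sample F has the largest M.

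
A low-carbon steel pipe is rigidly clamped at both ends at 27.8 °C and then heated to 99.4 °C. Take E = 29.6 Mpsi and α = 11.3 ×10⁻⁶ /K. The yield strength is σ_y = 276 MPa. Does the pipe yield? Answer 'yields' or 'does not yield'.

E = 29.6 Mpsi = 204.1 GPa.
ΔT = 71.60 K. Constrained thermal stress σ = E·α·ΔT = 204.1×10³ MPa × 11.3×10⁻⁶ × 71.60 = 165 MPa (compressive).
Compare to σ_y = 276 MPa: σ < σ_y, so it does not yield.

does not yield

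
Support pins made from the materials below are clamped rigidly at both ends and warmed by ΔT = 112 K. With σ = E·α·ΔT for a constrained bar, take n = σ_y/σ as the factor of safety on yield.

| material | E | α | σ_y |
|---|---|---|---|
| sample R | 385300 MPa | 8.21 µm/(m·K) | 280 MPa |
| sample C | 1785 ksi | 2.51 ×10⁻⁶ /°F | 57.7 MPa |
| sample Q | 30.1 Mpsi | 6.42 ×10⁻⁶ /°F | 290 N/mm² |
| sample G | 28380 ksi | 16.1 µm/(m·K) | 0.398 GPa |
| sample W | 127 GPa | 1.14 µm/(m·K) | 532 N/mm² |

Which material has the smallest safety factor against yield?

sample R

Per material, after unit conversion:
  sample R: E = 385.3, α = 8.21, σ_y = 280.0 → σ = 354 MPa, n = 0.790
  sample C: E = 12.31, α = 4.52, σ_y = 57.70 → σ = 6.23 MPa, n = 9.27
  sample Q: E = 207.5, α = 11.6, σ_y = 290.0 → σ = 269 MPa, n = 1.08
  sample G: E = 195.7, α = 16.1, σ_y = 398.0 → σ = 353 MPa, n = 1.13
  sample W: E = 127.0, α = 1.14, σ_y = 532.0 → σ = 16.2 MPa, n = 32.8
Smallest n: sample R with n = 0.790.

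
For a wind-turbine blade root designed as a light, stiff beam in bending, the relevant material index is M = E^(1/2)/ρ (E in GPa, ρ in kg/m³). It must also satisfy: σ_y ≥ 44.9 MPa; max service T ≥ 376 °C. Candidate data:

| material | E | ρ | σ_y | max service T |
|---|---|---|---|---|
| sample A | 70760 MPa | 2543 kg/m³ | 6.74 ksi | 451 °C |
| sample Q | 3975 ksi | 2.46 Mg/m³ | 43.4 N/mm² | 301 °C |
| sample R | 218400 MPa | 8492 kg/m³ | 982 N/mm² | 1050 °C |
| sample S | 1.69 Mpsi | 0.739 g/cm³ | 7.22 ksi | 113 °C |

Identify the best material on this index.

Screen on constraints: σ_y ≥ 44.9 MPa; max service T ≥ 376 °C. Survivors: sample A, sample R.
Normalizing units and computing the index:
  sample A: E = 70.76 GPa, ρ = 2543 kg/m³
  sample R: E = 218.4 GPa, ρ = 8492 kg/m³
  sample A: M = 3.31×10⁻³
  sample R: M = 1.74×10⁻³
Sample A has the largest M.

sample A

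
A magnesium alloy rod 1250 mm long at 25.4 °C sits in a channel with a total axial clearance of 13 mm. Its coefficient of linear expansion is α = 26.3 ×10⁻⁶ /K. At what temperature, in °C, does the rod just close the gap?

421 °C

α·L₀·ΔT = 13.0 mm ⇒ ΔT = 13.0 / (26.3×10⁻⁶ × 1250.0) = 395.4 K.
T = 25.4 + 395.4 = 420.8 °C.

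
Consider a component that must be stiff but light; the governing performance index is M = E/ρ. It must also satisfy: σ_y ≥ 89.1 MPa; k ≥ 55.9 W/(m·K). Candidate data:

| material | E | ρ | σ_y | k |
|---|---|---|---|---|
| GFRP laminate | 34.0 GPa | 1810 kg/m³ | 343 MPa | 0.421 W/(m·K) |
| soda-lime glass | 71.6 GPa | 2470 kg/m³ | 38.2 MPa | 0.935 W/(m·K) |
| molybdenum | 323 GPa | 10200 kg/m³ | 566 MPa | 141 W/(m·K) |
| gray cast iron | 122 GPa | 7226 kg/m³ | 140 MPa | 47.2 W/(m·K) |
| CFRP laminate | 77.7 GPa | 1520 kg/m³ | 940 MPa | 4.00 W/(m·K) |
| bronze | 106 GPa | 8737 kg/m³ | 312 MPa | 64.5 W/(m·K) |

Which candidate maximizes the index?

Screen on constraints: σ_y ≥ 89.1 MPa; k ≥ 55.9 W/(m·K). Survivors: molybdenum, bronze.
Per-candidate index values:
  molybdenum: M = 31.7 MN·m/kg
  bronze: M = 12.1 MN·m/kg
Molybdenum has the largest M.

molybdenum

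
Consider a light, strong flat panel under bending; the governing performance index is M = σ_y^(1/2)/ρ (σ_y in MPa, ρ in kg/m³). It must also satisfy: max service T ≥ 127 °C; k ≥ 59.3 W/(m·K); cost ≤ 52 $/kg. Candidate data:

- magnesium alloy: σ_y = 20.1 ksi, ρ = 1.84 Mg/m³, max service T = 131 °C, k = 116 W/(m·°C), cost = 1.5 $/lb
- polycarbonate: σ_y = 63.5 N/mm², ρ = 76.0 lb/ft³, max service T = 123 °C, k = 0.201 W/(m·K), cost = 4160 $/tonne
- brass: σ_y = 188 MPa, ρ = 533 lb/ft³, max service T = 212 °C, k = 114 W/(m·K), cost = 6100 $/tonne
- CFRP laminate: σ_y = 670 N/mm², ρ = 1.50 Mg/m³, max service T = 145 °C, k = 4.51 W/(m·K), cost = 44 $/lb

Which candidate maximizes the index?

Screen on constraints: max service T ≥ 127 °C; k ≥ 59.3 W/(m·K); cost ≤ 52 $/kg. Survivors: magnesium alloy, brass.
In SI units:
  magnesium alloy: σ_y = 138.6 MPa, ρ = 1840 kg/m³
  brass: σ_y = 188.0 MPa, ρ = 8538 kg/m³
  magnesium alloy: M = 6.40×10⁻³
  brass: M = 1.61×10⁻³
Highest index: magnesium alloy.

magnesium alloy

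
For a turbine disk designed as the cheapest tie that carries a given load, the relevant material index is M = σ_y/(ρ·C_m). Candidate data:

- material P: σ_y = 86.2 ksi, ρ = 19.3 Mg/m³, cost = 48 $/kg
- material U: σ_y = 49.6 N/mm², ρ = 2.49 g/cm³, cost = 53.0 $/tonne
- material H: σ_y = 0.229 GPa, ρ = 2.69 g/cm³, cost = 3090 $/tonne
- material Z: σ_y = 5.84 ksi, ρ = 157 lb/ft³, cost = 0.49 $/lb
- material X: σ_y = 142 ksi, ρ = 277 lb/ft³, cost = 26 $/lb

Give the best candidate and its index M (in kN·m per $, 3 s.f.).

material U, M = 376 kN·m per $

Convert each candidate to consistent units, then evaluate M:
  material P: σ_y = 594.3 MPa, ρ = 19300 kg/m³, cost = 48.00 $/kg
  material U: σ_y = 49.60 MPa, ρ = 2490 kg/m³, cost = 0.05300 $/kg
  material H: σ_y = 229.0 MPa, ρ = 2690 kg/m³, cost = 3.090 $/kg
  material Z: σ_y = 40.27 MPa, ρ = 2515 kg/m³, cost = 1.080 $/kg
  material X: σ_y = 979.1 MPa, ρ = 4437 kg/m³, cost = 57.32 $/kg
  material U: M = 376 kN·m per $
  material H: M = 27.6 kN·m per $
  material Z: M = 14.8 kN·m per $
  material X: M = 3.85 kN·m per $
  material P: M = 0.642 kN·m per $
The maximum is for material U.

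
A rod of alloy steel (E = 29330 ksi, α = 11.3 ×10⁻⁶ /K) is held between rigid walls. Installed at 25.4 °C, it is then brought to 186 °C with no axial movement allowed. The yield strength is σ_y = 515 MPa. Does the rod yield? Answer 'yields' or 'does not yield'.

E = 29330 ksi = 202.2 GPa.
ΔT = 160.6 K. Constrained thermal stress σ = E·α·ΔT = 202.2×10³ MPa × 11.3×10⁻⁶ × 160.6 = 367 MPa (compressive).
Compare to σ_y = 515 MPa: σ < σ_y, so it does not yield.

does not yield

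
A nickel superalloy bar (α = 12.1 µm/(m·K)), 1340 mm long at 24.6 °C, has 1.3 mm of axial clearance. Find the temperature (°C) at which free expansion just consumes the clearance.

α·L₀·ΔT = 1.3 mm ⇒ ΔT = 1.3 / (12.1×10⁻⁶ × 1340.0) = 80.18 K.
T = 24.6 + 80.18 = 104.8 °C.

105 °C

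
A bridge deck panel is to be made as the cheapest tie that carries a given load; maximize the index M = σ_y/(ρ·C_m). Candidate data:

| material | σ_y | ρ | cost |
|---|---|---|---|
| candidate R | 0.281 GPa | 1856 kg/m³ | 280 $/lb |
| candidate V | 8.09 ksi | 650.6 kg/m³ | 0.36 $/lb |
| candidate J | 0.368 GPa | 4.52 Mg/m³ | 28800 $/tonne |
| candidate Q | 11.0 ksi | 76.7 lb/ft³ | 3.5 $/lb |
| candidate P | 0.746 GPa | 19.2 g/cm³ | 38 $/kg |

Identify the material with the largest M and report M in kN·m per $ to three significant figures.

candidate V, M = 108 kN·m per $

Convert each candidate to consistent units, then evaluate M:
  candidate R: σ_y = 281.0 MPa, ρ = 1856 kg/m³, cost = 617.3 $/kg
  candidate V: σ_y = 55.78 MPa, ρ = 650.6 kg/m³, cost = 0.7937 $/kg
  candidate J: σ_y = 368.0 MPa, ρ = 4520 kg/m³, cost = 28.80 $/kg
  candidate Q: σ_y = 75.84 MPa, ρ = 1229 kg/m³, cost = 7.716 $/kg
  candidate P: σ_y = 746.0 MPa, ρ = 19200 kg/m³, cost = 38.00 $/kg
  candidate V: M = 108 kN·m per $
  candidate Q: M = 8.00 kN·m per $
  candidate J: M = 2.83 kN·m per $
  candidate P: M = 1.02 kN·m per $
  candidate R: M = 0.245 kN·m per $
The maximum is for candidate V.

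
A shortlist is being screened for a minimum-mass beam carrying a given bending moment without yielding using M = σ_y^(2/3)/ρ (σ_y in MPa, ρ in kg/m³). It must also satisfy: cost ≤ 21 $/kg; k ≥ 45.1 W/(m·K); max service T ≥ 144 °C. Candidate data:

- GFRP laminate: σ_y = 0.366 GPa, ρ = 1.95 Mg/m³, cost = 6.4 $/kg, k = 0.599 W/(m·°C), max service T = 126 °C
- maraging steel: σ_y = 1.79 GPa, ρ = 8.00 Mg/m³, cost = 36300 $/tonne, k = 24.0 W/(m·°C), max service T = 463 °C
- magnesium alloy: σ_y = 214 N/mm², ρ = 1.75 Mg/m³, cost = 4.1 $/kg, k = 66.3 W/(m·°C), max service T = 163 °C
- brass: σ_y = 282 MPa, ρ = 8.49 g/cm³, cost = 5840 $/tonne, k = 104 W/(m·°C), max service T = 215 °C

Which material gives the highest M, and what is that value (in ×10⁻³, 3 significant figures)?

magnesium alloy, M = 20.4×10⁻³

Screen on constraints: cost ≤ 21 $/kg; k ≥ 45.1 W/(m·K); max service T ≥ 144 °C. Survivors: magnesium alloy, brass.
Convert each candidate to consistent units, then evaluate M:
  magnesium alloy: σ_y = 214.0 MPa, ρ = 1750 kg/m³
  brass: σ_y = 282.0 MPa, ρ = 8490 kg/m³
  magnesium alloy: M = 20.4×10⁻³
  brass: M = 5.07×10⁻³
The maximum is for magnesium alloy.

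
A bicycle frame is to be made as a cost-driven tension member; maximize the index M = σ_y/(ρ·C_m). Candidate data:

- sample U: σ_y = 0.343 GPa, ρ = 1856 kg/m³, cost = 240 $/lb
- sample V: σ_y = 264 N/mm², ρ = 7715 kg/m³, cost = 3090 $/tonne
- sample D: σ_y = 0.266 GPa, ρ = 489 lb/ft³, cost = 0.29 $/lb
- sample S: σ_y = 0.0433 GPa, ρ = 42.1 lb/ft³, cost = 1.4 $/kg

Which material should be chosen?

Normalizing units and computing the index:
  sample U: σ_y = 343.0 MPa, ρ = 1856 kg/m³, cost = 529.1 $/kg
  sample V: σ_y = 264.0 MPa, ρ = 7715 kg/m³, cost = 3.090 $/kg
  sample D: σ_y = 266.0 MPa, ρ = 7833 kg/m³, cost = 0.6393 $/kg
  sample S: σ_y = 43.30 MPa, ρ = 674.4 kg/m³, cost = 1.400 $/kg
  sample D: M = 53.1 kN·m per $
  sample S: M = 45.9 kN·m per $
  sample V: M = 11.1 kN·m per $
  sample U: M = 0.349 kN·m per $
Sample D ranks first.

sample D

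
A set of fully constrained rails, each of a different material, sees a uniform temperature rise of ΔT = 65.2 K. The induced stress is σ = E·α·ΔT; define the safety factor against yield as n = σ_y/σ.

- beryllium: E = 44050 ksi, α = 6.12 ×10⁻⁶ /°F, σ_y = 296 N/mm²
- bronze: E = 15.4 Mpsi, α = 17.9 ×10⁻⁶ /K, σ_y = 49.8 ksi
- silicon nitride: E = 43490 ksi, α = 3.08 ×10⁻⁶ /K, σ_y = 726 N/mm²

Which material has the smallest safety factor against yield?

Converting E to GPa, α to ×10⁻⁶/K, σ_y to MPa, then σ and n for each:
  beryllium: E = 303.7, α = 11.0, σ_y = 296.0 → σ = 218 MPa, n = 1.36
  bronze: E = 106.2, α = 17.9, σ_y = 343.4 → σ = 124 MPa, n = 2.77
  silicon nitride: E = 299.9, α = 3.08, σ_y = 726.0 → σ = 60.2 MPa, n = 12.1
The minimum is beryllium at n = 1.36.

beryllium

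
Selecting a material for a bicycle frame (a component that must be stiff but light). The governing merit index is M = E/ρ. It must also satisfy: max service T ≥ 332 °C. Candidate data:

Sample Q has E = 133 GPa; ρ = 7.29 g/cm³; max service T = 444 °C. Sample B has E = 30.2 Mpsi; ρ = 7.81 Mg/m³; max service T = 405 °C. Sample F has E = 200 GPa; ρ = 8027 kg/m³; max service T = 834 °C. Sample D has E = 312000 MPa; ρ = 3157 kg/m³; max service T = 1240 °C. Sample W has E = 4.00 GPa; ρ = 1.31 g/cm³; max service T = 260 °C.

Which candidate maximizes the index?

Screen on constraints: max service T ≥ 332 °C. Survivors: sample Q, sample B, sample F, sample D.
After converting to SI:
  sample Q: E = 133.0 GPa, ρ = 7290 kg/m³
  sample B: E = 208.2 GPa, ρ = 7810 kg/m³
  sample F: E = 200.0 GPa, ρ = 8027 kg/m³
  sample D: E = 312.0 GPa, ρ = 3157 kg/m³
  sample D: M = 98.8 MN·m/kg
  sample B: M = 26.7 MN·m/kg
  sample F: M = 24.9 MN·m/kg
  sample Q: M = 18.2 MN·m/kg
The maximum is for sample D.

sample D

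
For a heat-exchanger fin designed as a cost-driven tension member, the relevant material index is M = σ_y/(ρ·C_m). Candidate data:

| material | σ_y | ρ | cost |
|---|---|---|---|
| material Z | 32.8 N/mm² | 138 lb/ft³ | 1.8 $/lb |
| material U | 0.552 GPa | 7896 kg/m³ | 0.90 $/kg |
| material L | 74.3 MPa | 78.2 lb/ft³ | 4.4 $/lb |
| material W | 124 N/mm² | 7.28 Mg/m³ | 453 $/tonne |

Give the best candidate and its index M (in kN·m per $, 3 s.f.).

After converting to SI:
  material Z: σ_y = 32.80 MPa, ρ = 2211 kg/m³, cost = 3.968 $/kg
  material U: σ_y = 552.0 MPa, ρ = 7896 kg/m³, cost = 0.9000 $/kg
  material L: σ_y = 74.30 MPa, ρ = 1253 kg/m³, cost = 9.700 $/kg
  material W: σ_y = 124.0 MPa, ρ = 7280 kg/m³, cost = 0.4530 $/kg
  material U: M = 77.7 kN·m per $
  material W: M = 37.6 kN·m per $
  material L: M = 6.11 kN·m per $
  material Z: M = 3.74 kN·m per $
The maximum is for material U.

material U, M = 77.7 kN·m per $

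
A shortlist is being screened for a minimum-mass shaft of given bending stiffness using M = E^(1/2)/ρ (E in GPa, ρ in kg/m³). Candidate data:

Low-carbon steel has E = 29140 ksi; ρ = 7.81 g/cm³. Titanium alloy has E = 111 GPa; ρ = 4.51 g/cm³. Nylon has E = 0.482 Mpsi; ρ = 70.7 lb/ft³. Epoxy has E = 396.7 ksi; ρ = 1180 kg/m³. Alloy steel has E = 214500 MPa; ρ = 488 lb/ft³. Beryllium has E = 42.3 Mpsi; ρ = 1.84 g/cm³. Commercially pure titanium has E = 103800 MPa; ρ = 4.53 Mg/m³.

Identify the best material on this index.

Convert each candidate to consistent units, then evaluate M:
  low-carbon steel: E = 200.9 GPa, ρ = 7810 kg/m³
  titanium alloy: E = 111.0 GPa, ρ = 4510 kg/m³
  nylon: E = 3.323 GPa, ρ = 1133 kg/m³
  epoxy: E = 2.735 GPa, ρ = 1180 kg/m³
  alloy steel: E = 214.5 GPa, ρ = 7817 kg/m³
  beryllium: E = 291.6 GPa, ρ = 1840 kg/m³
  commercially pure titanium: E = 103.8 GPa, ρ = 4530 kg/m³
  beryllium: M = 9.28×10⁻³
  titanium alloy: M = 2.34×10⁻³
  commercially pure titanium: M = 2.25×10⁻³
  alloy steel: M = 1.87×10⁻³
  low-carbon steel: M = 1.81×10⁻³
  nylon: M = 1.61×10⁻³
  epoxy: M = 1.40×10⁻³
The maximum is for beryllium.

beryllium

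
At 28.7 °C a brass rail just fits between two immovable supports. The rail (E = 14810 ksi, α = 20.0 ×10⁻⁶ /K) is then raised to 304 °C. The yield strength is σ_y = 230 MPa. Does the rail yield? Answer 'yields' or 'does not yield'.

yields

E = 14810 ksi = 102.1 GPa.
ΔT = 275.3 K. Constrained thermal stress σ = E·α·ΔT = 102.1×10³ MPa × 20.0×10⁻⁶ × 275.3 = 562 MPa (compressive).
Compare to σ_y = 230 MPa: σ ≥ σ_y, so it yields.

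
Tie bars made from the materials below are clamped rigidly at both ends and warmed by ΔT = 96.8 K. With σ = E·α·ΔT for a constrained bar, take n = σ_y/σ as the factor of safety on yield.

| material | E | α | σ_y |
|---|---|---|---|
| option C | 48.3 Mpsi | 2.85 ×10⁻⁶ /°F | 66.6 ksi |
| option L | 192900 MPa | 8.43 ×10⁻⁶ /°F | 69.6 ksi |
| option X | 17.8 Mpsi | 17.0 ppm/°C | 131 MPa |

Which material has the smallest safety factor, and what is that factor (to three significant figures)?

option X, n = 0.649

Per material, after unit conversion:
  option C: E = 333.0, α = 5.13, σ_y = 459.2 → σ = 165 MPa, n = 2.78
  option L: E = 192.9, α = 15.2, σ_y = 479.9 → σ = 283 MPa, n = 1.69
  option X: E = 122.7, α = 17.0, σ_y = 131.0 → σ = 202 MPa, n = 0.649
The minimum is option X at n = 0.649.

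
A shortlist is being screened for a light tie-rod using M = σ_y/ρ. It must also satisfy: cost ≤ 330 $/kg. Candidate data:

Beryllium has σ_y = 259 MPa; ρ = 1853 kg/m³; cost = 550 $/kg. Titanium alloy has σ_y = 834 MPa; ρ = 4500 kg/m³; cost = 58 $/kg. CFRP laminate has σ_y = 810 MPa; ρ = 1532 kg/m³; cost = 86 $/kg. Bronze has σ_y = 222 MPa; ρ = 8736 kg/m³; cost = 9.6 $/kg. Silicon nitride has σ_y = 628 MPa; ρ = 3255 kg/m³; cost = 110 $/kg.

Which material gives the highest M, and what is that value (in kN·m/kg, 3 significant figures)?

CFRP laminate, M = 529 kN·m/kg

Screen on constraints: cost ≤ 330 $/kg. Survivors: titanium alloy, CFRP laminate, bronze, silicon nitride.
Computing M directly (units already consistent):
  CFRP laminate: M = 529 kN·m/kg
  silicon nitride: M = 193 kN·m/kg
  titanium alloy: M = 185 kN·m/kg
  bronze: M = 25.4 kN·m/kg
CFRP laminate ranks first.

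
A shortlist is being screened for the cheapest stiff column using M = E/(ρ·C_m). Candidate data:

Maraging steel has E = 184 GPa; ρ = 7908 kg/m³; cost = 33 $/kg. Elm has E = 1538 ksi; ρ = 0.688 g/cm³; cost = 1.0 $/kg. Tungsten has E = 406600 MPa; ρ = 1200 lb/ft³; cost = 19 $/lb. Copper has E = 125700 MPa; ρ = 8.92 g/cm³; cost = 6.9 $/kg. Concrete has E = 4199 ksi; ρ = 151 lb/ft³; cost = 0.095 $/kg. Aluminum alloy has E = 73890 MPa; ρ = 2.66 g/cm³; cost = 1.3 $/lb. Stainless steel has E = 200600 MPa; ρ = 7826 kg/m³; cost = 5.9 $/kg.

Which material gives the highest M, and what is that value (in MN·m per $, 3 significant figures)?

concrete, M = 126 MN·m per $

After converting to SI:
  maraging steel: E = 184.0 GPa, ρ = 7908 kg/m³, cost = 33.00 $/kg
  elm: E = 10.60 GPa, ρ = 688.0 kg/m³, cost = 1.000 $/kg
  tungsten: E = 406.6 GPa, ρ = 19220 kg/m³, cost = 41.89 $/kg
  copper: E = 125.7 GPa, ρ = 8920 kg/m³, cost = 6.900 $/kg
  concrete: E = 28.95 GPa, ρ = 2419 kg/m³, cost = 0.09500 $/kg
  aluminum alloy: E = 73.89 GPa, ρ = 2660 kg/m³, cost = 2.866 $/kg
  stainless steel: E = 200.6 GPa, ρ = 7826 kg/m³, cost = 5.900 $/kg
  concrete: M = 126 MN·m per $
  elm: M = 15.4 MN·m per $
  aluminum alloy: M = 9.69 MN·m per $
  stainless steel: M = 4.34 MN·m per $
  copper: M = 2.04 MN·m per $
  maraging steel: M = 0.705 MN·m per $
  tungsten: M = 0.505 MN·m per $
Highest index: concrete.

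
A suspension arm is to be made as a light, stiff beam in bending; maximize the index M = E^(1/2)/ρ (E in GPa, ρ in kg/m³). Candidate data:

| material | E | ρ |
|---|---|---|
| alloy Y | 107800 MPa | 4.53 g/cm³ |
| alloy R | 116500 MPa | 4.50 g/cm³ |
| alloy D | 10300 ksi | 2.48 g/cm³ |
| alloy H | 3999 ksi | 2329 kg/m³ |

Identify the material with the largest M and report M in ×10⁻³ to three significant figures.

After converting to SI:
  alloy Y: E = 107.8 GPa, ρ = 4530 kg/m³
  alloy R: E = 116.5 GPa, ρ = 4500 kg/m³
  alloy D: E = 71.02 GPa, ρ = 2480 kg/m³
  alloy H: E = 27.57 GPa, ρ = 2329 kg/m³
  alloy D: M = 3.40×10⁻³
  alloy R: M = 2.40×10⁻³
  alloy Y: M = 2.29×10⁻³
  alloy H: M = 2.25×10⁻³
Highest index: alloy D.

alloy D, M = 3.40×10⁻³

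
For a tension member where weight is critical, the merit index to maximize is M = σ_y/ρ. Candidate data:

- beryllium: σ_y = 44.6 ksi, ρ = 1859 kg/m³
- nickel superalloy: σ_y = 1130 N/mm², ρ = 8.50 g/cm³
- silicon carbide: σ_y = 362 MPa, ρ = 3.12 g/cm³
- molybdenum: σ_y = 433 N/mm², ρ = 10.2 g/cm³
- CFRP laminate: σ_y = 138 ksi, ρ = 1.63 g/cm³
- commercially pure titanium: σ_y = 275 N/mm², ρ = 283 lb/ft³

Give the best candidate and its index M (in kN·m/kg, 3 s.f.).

In SI units:
  beryllium: σ_y = 307.5 MPa, ρ = 1859 kg/m³
  nickel superalloy: σ_y = 1130 MPa, ρ = 8500 kg/m³
  silicon carbide: σ_y = 362.0 MPa, ρ = 3120 kg/m³
  molybdenum: σ_y = 433.0 MPa, ρ = 10200 kg/m³
  CFRP laminate: σ_y = 951.5 MPa, ρ = 1630 kg/m³
  commercially pure titanium: σ_y = 275.0 MPa, ρ = 4533 kg/m³
  CFRP laminate: M = 584 kN·m/kg
  beryllium: M = 165 kN·m/kg
  nickel superalloy: M = 133 kN·m/kg
  silicon carbide: M = 116 kN·m/kg
  commercially pure titanium: M = 60.7 kN·m/kg
  molybdenum: M = 42.5 kN·m/kg
CFRP laminate ranks first.

CFRP laminate, M = 584 kN·m/kg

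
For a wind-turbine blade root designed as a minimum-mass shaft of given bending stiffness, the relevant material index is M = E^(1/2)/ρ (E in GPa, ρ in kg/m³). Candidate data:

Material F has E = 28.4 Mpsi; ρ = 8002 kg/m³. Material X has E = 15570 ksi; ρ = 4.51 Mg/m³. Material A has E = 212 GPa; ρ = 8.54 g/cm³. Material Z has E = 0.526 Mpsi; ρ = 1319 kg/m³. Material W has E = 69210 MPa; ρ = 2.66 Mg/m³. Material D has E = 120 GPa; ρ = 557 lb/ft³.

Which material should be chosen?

material W

In SI units:
  material F: E = 195.8 GPa, ρ = 8002 kg/m³
  material X: E = 107.4 GPa, ρ = 4510 kg/m³
  material A: E = 212.0 GPa, ρ = 8540 kg/m³
  material Z: E = 3.627 GPa, ρ = 1319 kg/m³
  material W: E = 69.21 GPa, ρ = 2660 kg/m³
  material D: E = 120.0 GPa, ρ = 8922 kg/m³
  material W: M = 3.13×10⁻³
  material X: M = 2.30×10⁻³
  material F: M = 1.75×10⁻³
  material A: M = 1.70×10⁻³
  material Z: M = 1.44×10⁻³
  material D: M = 1.23×10⁻³
Material W has the largest M.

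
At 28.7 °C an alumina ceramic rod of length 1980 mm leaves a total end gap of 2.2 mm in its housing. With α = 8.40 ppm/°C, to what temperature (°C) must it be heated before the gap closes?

α·L₀·ΔT = 2.2 mm ⇒ ΔT = 2.2 / (8.40×10⁻⁶ × 1980.0) = 132.3 K.
T = 28.7 + 132.3 = 161.0 °C.

161 °C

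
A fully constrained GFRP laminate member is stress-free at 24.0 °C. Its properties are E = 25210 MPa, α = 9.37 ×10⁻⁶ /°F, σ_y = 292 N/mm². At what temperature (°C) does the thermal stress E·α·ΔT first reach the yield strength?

E = 25210 MPa = 25.21 GPa.
α = 9.37×10⁻⁶/°F × 9/5 = 16.9×10⁻⁶/K.
σ_y = 292 N/mm² = 292.0 MPa.
E·α·ΔT = 292.0 MPa ⇒ ΔT = 292.0 / (25.21×10³ × 16.9×10⁻⁶) = 686.7 K.
T = 24.0 + 686.7 = 710.7 °C.

711 °C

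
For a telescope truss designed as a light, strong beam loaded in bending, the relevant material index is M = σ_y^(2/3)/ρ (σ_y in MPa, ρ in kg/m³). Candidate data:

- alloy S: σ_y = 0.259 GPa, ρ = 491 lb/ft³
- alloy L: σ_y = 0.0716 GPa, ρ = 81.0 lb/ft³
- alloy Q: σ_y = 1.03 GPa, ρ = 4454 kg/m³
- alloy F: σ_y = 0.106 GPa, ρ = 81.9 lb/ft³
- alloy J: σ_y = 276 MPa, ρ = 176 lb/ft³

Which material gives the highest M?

alloy Q

Normalizing units and computing the index:
  alloy S: σ_y = 259.0 MPa, ρ = 7865 kg/m³
  alloy L: σ_y = 71.60 MPa, ρ = 1297 kg/m³
  alloy Q: σ_y = 1030 MPa, ρ = 4454 kg/m³
  alloy F: σ_y = 106.0 MPa, ρ = 1312 kg/m³
  alloy J: σ_y = 276.0 MPa, ρ = 2819 kg/m³
  alloy Q: M = 22.9×10⁻³
  alloy F: M = 17.1×10⁻³
  alloy J: M = 15.0×10⁻³
  alloy L: M = 13.3×10⁻³
  alloy S: M = 5.17×10⁻³
Highest index: alloy Q.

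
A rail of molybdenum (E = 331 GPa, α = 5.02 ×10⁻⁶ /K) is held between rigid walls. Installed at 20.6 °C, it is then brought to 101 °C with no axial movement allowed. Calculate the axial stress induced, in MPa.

134 MPa

ΔT = 80.40 K. Constrained thermal stress σ = E·α·ΔT = 331.0×10³ MPa × 5.02×10⁻⁶ × 80.40 = 134 MPa (compressive).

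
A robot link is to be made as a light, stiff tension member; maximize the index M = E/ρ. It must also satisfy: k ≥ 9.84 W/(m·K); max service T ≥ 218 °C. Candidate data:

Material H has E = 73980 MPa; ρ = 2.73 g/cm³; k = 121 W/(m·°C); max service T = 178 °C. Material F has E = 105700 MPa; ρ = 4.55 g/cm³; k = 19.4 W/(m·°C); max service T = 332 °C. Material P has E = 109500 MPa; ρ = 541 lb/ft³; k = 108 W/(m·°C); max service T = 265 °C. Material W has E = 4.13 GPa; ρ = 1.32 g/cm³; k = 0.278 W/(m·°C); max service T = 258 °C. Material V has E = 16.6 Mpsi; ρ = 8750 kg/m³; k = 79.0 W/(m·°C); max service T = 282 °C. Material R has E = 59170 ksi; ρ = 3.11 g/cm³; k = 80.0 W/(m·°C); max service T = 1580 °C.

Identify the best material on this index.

material R

Screen on constraints: k ≥ 9.84 W/(m·K); max service T ≥ 218 °C. Survivors: material F, material P, material V, material R.
In SI units:
  material F: E = 105.7 GPa, ρ = 4550 kg/m³
  material P: E = 109.5 GPa, ρ = 8666 kg/m³
  material V: E = 114.5 GPa, ρ = 8750 kg/m³
  material R: E = 408.0 GPa, ρ = 3110 kg/m³
  material R: M = 131 MN·m/kg
  material F: M = 23.2 MN·m/kg
  material V: M = 13.1 MN·m/kg
  material P: M = 12.6 MN·m/kg
The maximum is for material R.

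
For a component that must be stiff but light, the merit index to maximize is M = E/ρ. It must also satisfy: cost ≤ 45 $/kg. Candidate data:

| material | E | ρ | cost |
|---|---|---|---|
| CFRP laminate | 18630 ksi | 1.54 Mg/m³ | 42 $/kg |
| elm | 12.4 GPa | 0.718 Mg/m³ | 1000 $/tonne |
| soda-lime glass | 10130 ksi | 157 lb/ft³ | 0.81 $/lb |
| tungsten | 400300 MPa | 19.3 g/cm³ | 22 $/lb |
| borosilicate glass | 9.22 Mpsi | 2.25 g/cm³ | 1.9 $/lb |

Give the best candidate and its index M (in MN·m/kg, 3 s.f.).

CFRP laminate, M = 83.4 MN·m/kg

Screen on constraints: cost ≤ 45 $/kg. Survivors: CFRP laminate, elm, soda-lime glass, borosilicate glass.
Putting every candidate on a common basis:
  CFRP laminate: E = 128.4 GPa, ρ = 1540 kg/m³
  elm: E = 12.40 GPa, ρ = 718.0 kg/m³
  soda-lime glass: E = 69.84 GPa, ρ = 2515 kg/m³
  borosilicate glass: E = 63.57 GPa, ρ = 2250 kg/m³
  CFRP laminate: M = 83.4 MN·m/kg
  borosilicate glass: M = 28.3 MN·m/kg
  soda-lime glass: M = 27.8 MN·m/kg
  elm: M = 17.3 MN·m/kg
CFRP laminate has the largest M.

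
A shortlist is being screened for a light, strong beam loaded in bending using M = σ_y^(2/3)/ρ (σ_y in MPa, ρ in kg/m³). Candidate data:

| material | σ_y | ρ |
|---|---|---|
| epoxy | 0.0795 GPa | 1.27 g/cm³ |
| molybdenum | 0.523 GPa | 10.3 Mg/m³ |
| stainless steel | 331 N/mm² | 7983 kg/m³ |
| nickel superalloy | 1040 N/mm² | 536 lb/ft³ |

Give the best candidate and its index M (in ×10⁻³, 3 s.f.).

Normalizing units and computing the index:
  epoxy: σ_y = 79.50 MPa, ρ = 1270 kg/m³
  molybdenum: σ_y = 523.0 MPa, ρ = 10300 kg/m³
  stainless steel: σ_y = 331.0 MPa, ρ = 7983 kg/m³
  nickel superalloy: σ_y = 1040 MPa, ρ = 8586 kg/m³
  epoxy: M = 14.6×10⁻³
  nickel superalloy: M = 12.0×10⁻³
  molybdenum: M = 6.30×10⁻³
  stainless steel: M = 5.99×10⁻³
Epoxy ranks first.

epoxy, M = 14.6×10⁻³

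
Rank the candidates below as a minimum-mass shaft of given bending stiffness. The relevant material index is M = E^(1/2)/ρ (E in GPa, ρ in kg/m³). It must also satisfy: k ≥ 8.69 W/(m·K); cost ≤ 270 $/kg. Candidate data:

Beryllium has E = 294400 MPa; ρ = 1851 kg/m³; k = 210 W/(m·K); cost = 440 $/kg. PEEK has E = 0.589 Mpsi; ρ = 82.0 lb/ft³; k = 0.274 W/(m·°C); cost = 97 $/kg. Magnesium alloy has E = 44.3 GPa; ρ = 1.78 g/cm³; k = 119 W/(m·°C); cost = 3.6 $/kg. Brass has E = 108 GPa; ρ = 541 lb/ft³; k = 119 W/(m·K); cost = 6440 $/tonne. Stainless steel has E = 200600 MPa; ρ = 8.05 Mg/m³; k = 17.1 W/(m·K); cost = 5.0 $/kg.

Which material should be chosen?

Screen on constraints: k ≥ 8.69 W/(m·K); cost ≤ 270 $/kg. Survivors: magnesium alloy, brass, stainless steel.
In SI units:
  magnesium alloy: E = 44.30 GPa, ρ = 1780 kg/m³
  brass: E = 108.0 GPa, ρ = 8666 kg/m³
  stainless steel: E = 200.6 GPa, ρ = 8050 kg/m³
  magnesium alloy: M = 3.74×10⁻³
  stainless steel: M = 1.76×10⁻³
  brass: M = 1.20×10⁻³
The maximum is for magnesium alloy.

magnesium alloy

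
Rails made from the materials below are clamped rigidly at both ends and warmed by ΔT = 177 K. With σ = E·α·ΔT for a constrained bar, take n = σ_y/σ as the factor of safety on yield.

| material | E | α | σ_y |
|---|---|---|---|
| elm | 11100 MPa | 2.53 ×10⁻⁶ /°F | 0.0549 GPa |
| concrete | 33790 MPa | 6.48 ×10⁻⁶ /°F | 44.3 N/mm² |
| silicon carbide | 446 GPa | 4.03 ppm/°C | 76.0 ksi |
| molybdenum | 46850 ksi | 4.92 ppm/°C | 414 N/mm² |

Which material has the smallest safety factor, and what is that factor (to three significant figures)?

concrete, n = 0.635

With everything in SI (GPa, ×10⁻⁶/K, MPa):
  elm: E = 11.10, α = 4.55, σ_y = 54.90 → σ = 8.95 MPa, n = 6.14
  concrete: E = 33.79, α = 11.7, σ_y = 44.30 → σ = 69.8 MPa, n = 0.635
  silicon carbide: E = 446.0, α = 4.03, σ_y = 524.0 → σ = 318 MPa, n = 1.65
  molybdenum: E = 323.0, α = 4.92, σ_y = 414.0 → σ = 281 MPa, n = 1.47
Concrete has the lowest safety factor, n = 0.635.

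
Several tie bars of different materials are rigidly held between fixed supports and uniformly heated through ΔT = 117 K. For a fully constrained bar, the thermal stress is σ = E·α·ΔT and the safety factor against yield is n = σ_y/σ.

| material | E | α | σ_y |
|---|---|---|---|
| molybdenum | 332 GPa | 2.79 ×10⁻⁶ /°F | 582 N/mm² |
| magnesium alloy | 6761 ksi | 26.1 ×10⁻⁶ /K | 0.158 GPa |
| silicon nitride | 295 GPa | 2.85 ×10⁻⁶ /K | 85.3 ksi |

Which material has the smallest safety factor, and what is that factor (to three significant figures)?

magnesium alloy, n = 1.11

With everything in SI (GPa, ×10⁻⁶/K, MPa):
  molybdenum: E = 332.0, α = 5.02, σ_y = 582.0 → σ = 195 MPa, n = 2.98
  magnesium alloy: E = 46.62, α = 26.1, σ_y = 158.0 → σ = 142 MPa, n = 1.11
  silicon nitride: E = 295.0, α = 2.85, σ_y = 588.1 → σ = 98.4 MPa, n = 5.98
Magnesium alloy has the lowest safety factor, n = 1.11.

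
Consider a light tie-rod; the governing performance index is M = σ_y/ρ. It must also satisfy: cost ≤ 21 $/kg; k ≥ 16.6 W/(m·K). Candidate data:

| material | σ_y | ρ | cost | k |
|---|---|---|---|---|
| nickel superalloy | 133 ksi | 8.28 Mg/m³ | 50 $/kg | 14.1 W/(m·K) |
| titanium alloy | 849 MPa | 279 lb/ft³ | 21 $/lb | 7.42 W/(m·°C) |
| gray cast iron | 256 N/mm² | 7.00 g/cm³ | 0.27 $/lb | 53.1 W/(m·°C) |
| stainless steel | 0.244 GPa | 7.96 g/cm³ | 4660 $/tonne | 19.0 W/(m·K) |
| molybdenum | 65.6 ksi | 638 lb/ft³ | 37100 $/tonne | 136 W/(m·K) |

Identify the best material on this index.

Screen on constraints: cost ≤ 21 $/kg; k ≥ 16.6 W/(m·K). Survivors: gray cast iron, stainless steel.
Normalizing units and computing the index:
  gray cast iron: σ_y = 256.0 MPa, ρ = 7000 kg/m³
  stainless steel: σ_y = 244.0 MPa, ρ = 7960 kg/m³
  gray cast iron: M = 36.6 kN·m/kg
  stainless steel: M = 30.7 kN·m/kg
Gray cast iron has the largest M.

gray cast iron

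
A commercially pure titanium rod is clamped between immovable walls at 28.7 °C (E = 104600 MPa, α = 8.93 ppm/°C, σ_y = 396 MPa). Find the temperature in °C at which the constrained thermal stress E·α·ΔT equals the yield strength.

453 °C

E = 104600 MPa = 104.6 GPa.
E·α·ΔT = 396.0 MPa ⇒ ΔT = 396.0 / (104.6×10³ × 8.93×10⁻⁶) = 423.9 K.
T = 28.7 + 423.9 = 452.6 °C.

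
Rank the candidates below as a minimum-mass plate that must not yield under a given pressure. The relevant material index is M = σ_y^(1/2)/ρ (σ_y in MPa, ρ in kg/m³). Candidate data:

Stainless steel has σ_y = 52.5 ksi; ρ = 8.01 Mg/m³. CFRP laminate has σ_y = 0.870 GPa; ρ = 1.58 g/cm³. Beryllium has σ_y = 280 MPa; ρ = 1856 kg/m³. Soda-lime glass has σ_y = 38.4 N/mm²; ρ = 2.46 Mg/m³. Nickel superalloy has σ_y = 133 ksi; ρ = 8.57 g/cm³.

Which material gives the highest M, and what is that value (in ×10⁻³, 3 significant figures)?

Convert each candidate to consistent units, then evaluate M:
  stainless steel: σ_y = 362.0 MPa, ρ = 8010 kg/m³
  CFRP laminate: σ_y = 870.0 MPa, ρ = 1580 kg/m³
  beryllium: σ_y = 280.0 MPa, ρ = 1856 kg/m³
  soda-lime glass: σ_y = 38.40 MPa, ρ = 2460 kg/m³
  nickel superalloy: σ_y = 917.0 MPa, ρ = 8570 kg/m³
  CFRP laminate: M = 18.7×10⁻³
  beryllium: M = 9.02×10⁻³
  nickel superalloy: M = 3.53×10⁻³
  soda-lime glass: M = 2.52×10⁻³
  stainless steel: M = 2.38×10⁻³
Highest index: CFRP laminate.

CFRP laminate, M = 18.7×10⁻³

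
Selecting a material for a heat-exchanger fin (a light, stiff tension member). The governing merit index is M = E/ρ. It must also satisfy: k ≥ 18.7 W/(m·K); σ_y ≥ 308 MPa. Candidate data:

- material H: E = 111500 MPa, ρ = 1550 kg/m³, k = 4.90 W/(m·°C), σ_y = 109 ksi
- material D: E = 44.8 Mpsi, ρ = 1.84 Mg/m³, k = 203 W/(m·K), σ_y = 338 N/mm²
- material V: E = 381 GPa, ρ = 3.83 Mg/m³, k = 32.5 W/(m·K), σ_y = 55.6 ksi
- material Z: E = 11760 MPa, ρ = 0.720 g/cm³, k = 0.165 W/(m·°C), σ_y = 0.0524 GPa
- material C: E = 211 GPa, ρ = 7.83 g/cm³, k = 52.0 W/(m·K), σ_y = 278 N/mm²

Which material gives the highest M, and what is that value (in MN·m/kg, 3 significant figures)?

Screen on constraints: k ≥ 18.7 W/(m·K); σ_y ≥ 308 MPa. Survivors: material D, material V.
In SI units:
  material D: E = 308.9 GPa, ρ = 1840 kg/m³
  material V: E = 381.0 GPa, ρ = 3830 kg/m³
  material D: M = 168 MN·m/kg
  material V: M = 99.5 MN·m/kg
Material D ranks first.

material D, M = 168 MN·m/kg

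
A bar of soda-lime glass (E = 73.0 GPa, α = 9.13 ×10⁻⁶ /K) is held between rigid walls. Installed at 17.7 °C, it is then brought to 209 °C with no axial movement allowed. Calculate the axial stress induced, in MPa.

127 MPa

ΔT = 191.3 K. Constrained thermal stress σ = E·α·ΔT = 73.00×10³ MPa × 9.13×10⁻⁶ × 191.3 = 127 MPa (compressive).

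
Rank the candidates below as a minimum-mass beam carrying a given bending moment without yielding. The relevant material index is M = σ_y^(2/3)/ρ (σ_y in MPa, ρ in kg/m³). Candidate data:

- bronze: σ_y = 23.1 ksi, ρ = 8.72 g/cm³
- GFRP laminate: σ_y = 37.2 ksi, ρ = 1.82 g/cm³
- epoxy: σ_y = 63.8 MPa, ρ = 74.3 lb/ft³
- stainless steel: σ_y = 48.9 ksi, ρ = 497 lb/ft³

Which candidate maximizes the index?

In SI units:
  bronze: σ_y = 159.3 MPa, ρ = 8720 kg/m³
  GFRP laminate: σ_y = 256.5 MPa, ρ = 1820 kg/m³
  epoxy: σ_y = 63.80 MPa, ρ = 1190 kg/m³
  stainless steel: σ_y = 337.2 MPa, ρ = 7961 kg/m³
  GFRP laminate: M = 22.2×10⁻³
  epoxy: M = 13.4×10⁻³
  stainless steel: M = 6.08×10⁻³
  bronze: M = 3.37×10⁻³
Highest index: GFRP laminate.

GFRP laminate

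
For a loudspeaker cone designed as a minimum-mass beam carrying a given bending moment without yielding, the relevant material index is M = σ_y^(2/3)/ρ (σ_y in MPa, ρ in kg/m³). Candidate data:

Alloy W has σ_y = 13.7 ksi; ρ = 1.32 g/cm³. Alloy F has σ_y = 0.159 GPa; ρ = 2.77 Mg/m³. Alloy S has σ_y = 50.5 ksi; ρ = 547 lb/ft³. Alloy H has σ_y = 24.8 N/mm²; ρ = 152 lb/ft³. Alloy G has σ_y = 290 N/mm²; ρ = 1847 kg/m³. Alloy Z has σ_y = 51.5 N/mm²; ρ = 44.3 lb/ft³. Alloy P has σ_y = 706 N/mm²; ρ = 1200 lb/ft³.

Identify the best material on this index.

In SI units:
  alloy W: σ_y = 94.46 MPa, ρ = 1320 kg/m³
  alloy F: σ_y = 159.0 MPa, ρ = 2770 kg/m³
  alloy S: σ_y = 348.2 MPa, ρ = 8762 kg/m³
  alloy H: σ_y = 24.80 MPa, ρ = 2435 kg/m³
  alloy G: σ_y = 290.0 MPa, ρ = 1847 kg/m³
  alloy Z: σ_y = 51.50 MPa, ρ = 709.6 kg/m³
  alloy P: σ_y = 706.0 MPa, ρ = 19220 kg/m³
  alloy G: M = 23.7×10⁻³
  alloy Z: M = 19.5×10⁻³
  alloy W: M = 15.7×10⁻³
  alloy F: M = 10.6×10⁻³
  alloy S: M = 5.65×10⁻³
  alloy P: M = 4.12×10⁻³
  alloy H: M = 3.49×10⁻³
Highest index: alloy G.

alloy G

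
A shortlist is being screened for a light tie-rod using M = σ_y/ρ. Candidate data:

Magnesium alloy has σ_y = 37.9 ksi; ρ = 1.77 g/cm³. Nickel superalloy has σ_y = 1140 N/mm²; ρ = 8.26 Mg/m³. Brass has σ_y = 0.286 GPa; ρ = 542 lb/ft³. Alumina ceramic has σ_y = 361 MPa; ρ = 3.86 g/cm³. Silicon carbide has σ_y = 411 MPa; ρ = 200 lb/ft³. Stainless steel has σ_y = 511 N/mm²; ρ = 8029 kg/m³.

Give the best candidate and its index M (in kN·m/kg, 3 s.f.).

Convert each candidate to consistent units, then evaluate M:
  magnesium alloy: σ_y = 261.3 MPa, ρ = 1770 kg/m³
  nickel superalloy: σ_y = 1140 MPa, ρ = 8260 kg/m³
  brass: σ_y = 286.0 MPa, ρ = 8682 kg/m³
  alumina ceramic: σ_y = 361.0 MPa, ρ = 3860 kg/m³
  silicon carbide: σ_y = 411.0 MPa, ρ = 3204 kg/m³
  stainless steel: σ_y = 511.0 MPa, ρ = 8029 kg/m³
  magnesium alloy: M = 148 kN·m/kg
  nickel superalloy: M = 138 kN·m/kg
  silicon carbide: M = 128 kN·m/kg
  alumina ceramic: M = 93.5 kN·m/kg
  stainless steel: M = 63.6 kN·m/kg
  brass: M = 32.9 kN·m/kg
Magnesium alloy ranks first.

magnesium alloy, M = 148 kN·m/kg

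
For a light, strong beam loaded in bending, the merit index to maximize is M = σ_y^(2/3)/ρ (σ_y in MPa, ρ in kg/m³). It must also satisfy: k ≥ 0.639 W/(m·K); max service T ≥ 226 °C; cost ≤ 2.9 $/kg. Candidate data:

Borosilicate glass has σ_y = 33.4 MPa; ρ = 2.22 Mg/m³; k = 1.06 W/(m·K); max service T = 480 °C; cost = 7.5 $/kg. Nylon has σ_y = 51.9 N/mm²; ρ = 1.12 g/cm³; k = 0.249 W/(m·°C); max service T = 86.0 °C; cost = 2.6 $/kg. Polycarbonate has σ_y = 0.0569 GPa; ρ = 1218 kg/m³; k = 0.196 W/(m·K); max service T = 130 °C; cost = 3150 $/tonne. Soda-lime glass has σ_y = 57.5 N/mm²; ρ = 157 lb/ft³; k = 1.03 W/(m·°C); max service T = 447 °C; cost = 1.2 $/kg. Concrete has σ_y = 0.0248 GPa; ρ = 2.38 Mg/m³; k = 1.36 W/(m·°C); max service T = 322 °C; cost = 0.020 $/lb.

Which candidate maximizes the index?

soda-lime glass

Screen on constraints: k ≥ 0.639 W/(m·K); max service T ≥ 226 °C; cost ≤ 2.9 $/kg. Survivors: soda-lime glass, concrete.
Putting every candidate on a common basis:
  soda-lime glass: σ_y = 57.50 MPa, ρ = 2515 kg/m³
  concrete: σ_y = 24.80 MPa, ρ = 2380 kg/m³
  soda-lime glass: M = 5.92×10⁻³
  concrete: M = 3.57×10⁻³
The maximum is for soda-lime glass.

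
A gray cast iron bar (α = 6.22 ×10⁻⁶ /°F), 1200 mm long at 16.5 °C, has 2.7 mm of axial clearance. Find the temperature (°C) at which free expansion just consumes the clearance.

α = 6.22×10⁻⁶/°F × 9/5 = 11.2×10⁻⁶/K.
α·L₀·ΔT = 2.7 mm ⇒ ΔT = 2.7 / (11.2×10⁻⁶ × 1200.0) = 201.0 K.
T = 16.5 + 201.0 = 217.5 °C.

217 °C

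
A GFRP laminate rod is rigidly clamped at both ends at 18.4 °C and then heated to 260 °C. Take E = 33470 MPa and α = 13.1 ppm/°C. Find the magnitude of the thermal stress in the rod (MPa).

E = 33470 MPa = 33.47 GPa.
ΔT = 241.6 K. Constrained thermal stress σ = E·α·ΔT = 33.47×10³ MPa × 13.1×10⁻⁶ × 241.6 = 106 MPa (compressive).

106 MPa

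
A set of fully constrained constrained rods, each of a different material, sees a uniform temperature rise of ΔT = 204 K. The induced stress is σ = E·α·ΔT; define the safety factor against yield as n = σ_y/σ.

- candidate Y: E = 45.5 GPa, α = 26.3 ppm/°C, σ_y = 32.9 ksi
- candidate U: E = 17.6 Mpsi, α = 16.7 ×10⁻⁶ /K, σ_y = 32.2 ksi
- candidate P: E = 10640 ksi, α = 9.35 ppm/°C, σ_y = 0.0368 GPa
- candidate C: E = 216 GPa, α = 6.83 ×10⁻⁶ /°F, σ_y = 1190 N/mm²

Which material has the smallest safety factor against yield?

candidate P

Converting E to GPa, α to ×10⁻⁶/K, σ_y to MPa, then σ and n for each:
  candidate Y: E = 45.50, α = 26.3, σ_y = 226.8 → σ = 244 MPa, n = 0.929
  candidate U: E = 121.3, α = 16.7, σ_y = 222.0 → σ = 413 MPa, n = 0.537
  candidate P: E = 73.36, α = 9.35, σ_y = 36.80 → σ = 140 MPa, n = 0.263
  candidate C: E = 216.0, α = 12.3, σ_y = 1190 → σ = 542 MPa, n = 2.20
Candidate P has the lowest safety factor, n = 0.263.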